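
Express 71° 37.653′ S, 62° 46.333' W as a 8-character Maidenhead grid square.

Add 180° to longitude and 90° to latitude: 117.22778, 18.37245.
Field: 117.22778/20 → 5 → F, 18.37245/10 → 1 → B; chars FB.
Square: 17.22778/2 → 8, 8.37245/1 → 8; chars 88.
Subsquare: 1.22778/0.0833333 → 14 → o, 0.37245/0.0416667 → 8 → i; chars oi.
Extended square: 0.06112/0.00833333 → 7, 0.03912/0.00416667 → 9; chars 79.

FB88oi79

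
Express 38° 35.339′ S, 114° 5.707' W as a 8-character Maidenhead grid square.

DF21wj88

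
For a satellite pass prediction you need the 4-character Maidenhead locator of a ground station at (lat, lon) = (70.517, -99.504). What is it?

EQ00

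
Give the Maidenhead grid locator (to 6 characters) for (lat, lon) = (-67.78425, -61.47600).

FC92gf

Add 180° to longitude and 90° to latitude: 118.5240, 22.2157.
Field: lon ⌊118.5240/20⌋ = 5 → F; lat ⌊22.2157/10⌋ = 2 → C.
Square: lon ⌊18.5240/2⌋ = 9; lat ⌊2.2157/1⌋ = 2.
Subsquare: lon ⌊0.5240/0.0833333⌋ = 6 → g; lat ⌊0.2157/0.0416667⌋ = 5 → f.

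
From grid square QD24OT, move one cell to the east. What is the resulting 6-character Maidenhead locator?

QD24pt

Longitude subsquare o = 14; +1 → 15 = p.
The latitude characters are unchanged.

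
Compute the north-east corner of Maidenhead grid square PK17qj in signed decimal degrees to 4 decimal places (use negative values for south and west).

17.4167, 123.4167

Field P=15, K=10: +15·20° lon, +10·10° lat → SW at lon 120°, lat 10°.
Square 1, 7: +1·2° lon, +7·1° lat → SW at lon 122°, lat 17°.
Subsquare q=16, j=9: +16·0.0833333° lon, +9·0.0416667° lat → SW at lon 123.333°, lat 17.375°.
Cell spans 0.0833333° lon × 0.0416667° lat. NE corner is SW corner plus one full cell.
latitude 17.4167, longitude 123.4167.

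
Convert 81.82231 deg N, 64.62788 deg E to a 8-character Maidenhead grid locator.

Offset from 180°W / 90°S: lon 244.62788°, lat 171.82231°.
Field: 244.62788/20 → 12 → M, 171.82231/10 → 17 → R; chars MR.
Square: 4.62788/2 → 2, 1.82231/1 → 1; chars 21.
Subsquare: 0.62788/0.0833333 → 7 → h, 0.82231/0.0416667 → 19 → t; chars ht.
Extended square: 0.04455/0.00833333 → 5, 0.03064/0.00416667 → 7; chars 57.

MR21ht57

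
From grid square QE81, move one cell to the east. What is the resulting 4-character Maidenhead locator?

Longitude square 8; +1 → 9.
The latitude characters are unchanged.

QE91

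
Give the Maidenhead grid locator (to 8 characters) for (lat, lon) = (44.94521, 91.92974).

Add 180° to longitude and 90° to latitude: 271.92974, 134.94521.
Field: 271.92974/20 → 13 → N, 134.94521/10 → 13 → N; chars NN.
Square: 11.92974/2 → 5, 4.94521/1 → 4; chars 54.
Subsquare: 1.92974/0.0833333 → 23 → x, 0.94521/0.0416667 → 22 → w; chars xw.
Extended square: 0.01307/0.00833333 → 1, 0.02854/0.00416667 → 6; chars 16.

NN54xw16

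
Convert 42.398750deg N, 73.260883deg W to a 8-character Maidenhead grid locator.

Shift to the Maidenhead origin (180°W, 90°S): lon 106.73912, lat 132.39875.
Field: lon ⌊106.73912/20⌋ = 5 → F; lat ⌊132.39875/10⌋ = 13 → N.
Square: lon ⌊6.73912/2⌋ = 3; lat ⌊2.39875/1⌋ = 2.
Subsquare: lon ⌊0.73912/0.0833333⌋ = 8 → i; lat ⌊0.39875/0.0416667⌋ = 9 → j.
Extended square: lon ⌊0.07245/0.00833333⌋ = 8; lat ⌊0.02375/0.00416667⌋ = 5.

FN32ij85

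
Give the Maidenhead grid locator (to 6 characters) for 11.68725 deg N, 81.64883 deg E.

NK01tq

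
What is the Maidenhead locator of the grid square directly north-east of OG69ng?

OG69oh

Longitude subsquare n = 13; +1 → 14 = o.
Latitude subsquare g = 6; +1 → 7 = h.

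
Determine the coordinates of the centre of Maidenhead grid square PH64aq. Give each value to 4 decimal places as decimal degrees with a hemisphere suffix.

Field P=15, H=7: +15·20° lon, +7·10° lat → SW at lon 120°, lat -20°.
Square 6, 4: +6·2° lon, +4·1° lat → SW at lon 132°, lat -16°.
Subsquare a=0, q=16: +0·0.0833333° lon, +16·0.0416667° lat → SW at lon 132°, lat -15.3333°.
Cell spans 0.0833333° lon × 0.0416667° lat. Centre is SW corner plus half of each.
latitude 15.3125° S, longitude 132.0417° E.

15.3125° S, 132.0417° E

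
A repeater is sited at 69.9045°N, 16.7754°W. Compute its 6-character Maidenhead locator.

Offset from 180°W / 90°S: lon 163.2246°, lat 159.9045°.
Field: 163.2246/20 → 8 → I, 159.9045/10 → 15 → P; chars IP.
Square: 3.2246/2 → 1, 9.9045/1 → 9; chars 19.
Subsquare: 1.2246/0.0833333 → 14 → o, 0.9045/0.0416667 → 21 → v; chars ov.

IP19ov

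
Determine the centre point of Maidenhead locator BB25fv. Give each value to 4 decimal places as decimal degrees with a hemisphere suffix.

Field B=1, B=1: +1·20° lon, +1·10° lat → SW at lon -160°, lat -80°.
Square 2, 5: +2·2° lon, +5·1° lat → SW at lon -156°, lat -75°.
Subsquare f=5, v=21: +5·0.0833333° lon, +21·0.0416667° lat → SW at lon -155.583°, lat -74.125°.
Cell spans 0.0833333° lon × 0.0416667° lat. Centre is SW corner plus half of each.
latitude 74.1042° S, longitude 155.5417° W.

74.1042° S, 155.5417° W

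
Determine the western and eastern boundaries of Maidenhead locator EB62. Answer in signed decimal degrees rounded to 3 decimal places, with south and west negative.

Field E=4, B=1: +4·20° lon, +1·10° lat → SW at lon -100°, lat -80°.
Square 6, 2: +6·2° lon, +2·1° lat → SW at lon -88°, lat -78°.
Cell spans 2° lon × 1° lat.
west -88.000, east -86.000.

-88.000, -86.000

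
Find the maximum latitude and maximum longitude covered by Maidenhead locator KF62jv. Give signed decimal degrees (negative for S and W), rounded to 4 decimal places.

Field K=10, F=5: +10·20° lon, +5·10° lat → SW at lon 20°, lat -40°.
Square 6, 2: +6·2° lon, +2·1° lat → SW at lon 32°, lat -38°.
Subsquare j=9, v=21: +9·0.0833333° lon, +21·0.0416667° lat → SW at lon 32.75°, lat -37.125°.
Cell spans 0.0833333° lon × 0.0416667° lat. NE corner is SW corner plus one full cell.
latitude -37.0833, longitude 32.8333.

-37.0833, 32.8333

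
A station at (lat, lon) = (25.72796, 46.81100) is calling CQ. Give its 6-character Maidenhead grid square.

Add 180° to longitude and 90° to latitude: 226.8110, 115.7280.
Field (20°×10°, letters A–R): lon ⌊226.8110/20⌋ = 11 → L; lat ⌊115.7280/10⌋ = 11 → L.
Square (2°×1°, digits 0–9): lon ⌊6.8110/2⌋ = 3; lat ⌊5.7280/1⌋ = 5.
Subsquare (5′×2.5′, letters a–x): lon ⌊0.8110/0.0833333⌋ = 9 → j; lat ⌊0.7280/0.0416667⌋ = 17 → r.

LL35jr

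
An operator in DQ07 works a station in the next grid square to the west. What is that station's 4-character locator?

CQ97

Longitude square 0; −1 → -1, wraps to 9, carry into field.
Longitude field D = 3; −1 → 2 = C.
The latitude characters are unchanged.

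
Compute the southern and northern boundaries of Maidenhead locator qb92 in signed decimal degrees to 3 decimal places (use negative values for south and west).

-78.000, -77.000

Field Q=16, B=1: +16·20° lon, +1·10° lat → SW at lon 140°, lat -80°.
Square 9, 2: +9·2° lon, +2·1° lat → SW at lon 158°, lat -78°.
Cell spans 2° lon × 1° lat.
south -78.000, north -77.000.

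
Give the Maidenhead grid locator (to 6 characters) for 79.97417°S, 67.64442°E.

Offset from 180°W / 90°S: lon 247.6444°, lat 10.0258°.
Field: 247.6444/20 → 12 → M, 10.0258/10 → 1 → B; chars MB.
Square: 7.6444/2 → 3, 0.0258/1 → 0; chars 30.
Subsquare: 1.6444/0.0833333 → 19 → t, 0.0258/0.0416667 → 0 → a; chars ta.

MB30ta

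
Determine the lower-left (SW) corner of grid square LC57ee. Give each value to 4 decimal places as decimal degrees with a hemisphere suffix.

62.8333° S, 50.3333° E

Field L=11, C=2: +11·20° lon, +2·10° lat → SW at lon 40°, lat -70°.
Square 5, 7: +5·2° lon, +7·1° lat → SW at lon 50°, lat -63°.
Subsquare e=4, e=4: +4·0.0833333° lon, +4·0.0416667° lat → SW at lon 50.3333°, lat -62.8333°.
latitude 62.8333° S, longitude 50.3333° E.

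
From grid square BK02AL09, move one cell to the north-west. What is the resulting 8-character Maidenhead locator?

AK92xm90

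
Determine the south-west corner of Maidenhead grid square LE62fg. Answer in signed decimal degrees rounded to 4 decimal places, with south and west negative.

-47.7500, 52.4167

Field L=11, E=4: +11·20° lon, +4·10° lat → SW at lon 40°, lat -50°.
Square 6, 2: +6·2° lon, +2·1° lat → SW at lon 52°, lat -48°.
Subsquare f=5, g=6: +5·0.0833333° lon, +6·0.0416667° lat → SW at lon 52.4167°, lat -47.75°.
latitude -47.7500, longitude 52.4167.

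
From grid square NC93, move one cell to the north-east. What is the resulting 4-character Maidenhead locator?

OC04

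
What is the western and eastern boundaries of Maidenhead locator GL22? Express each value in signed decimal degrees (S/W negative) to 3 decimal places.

Field G=6, L=11: +6·20° lon, +11·10° lat → SW at lon -60°, lat 20°.
Square 2, 2: +2·2° lon, +2·1° lat → SW at lon -56°, lat 22°.
Cell spans 2° lon × 1° lat.
west -56.000, east -54.000.

-56.000, -54.000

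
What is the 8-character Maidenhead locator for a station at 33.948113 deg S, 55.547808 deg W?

Offset from 180°W / 90°S: lon 124.45219°, lat 56.05189°.
Field (20°×10°, letters A–R): lon ⌊124.45219/20⌋ = 6 → G; lat ⌊56.05189/10⌋ = 5 → F.
Square (2°×1°, digits 0–9): lon ⌊4.45219/2⌋ = 2; lat ⌊6.05189/1⌋ = 6.
Subsquare (5′×2.5′, letters a–x): lon ⌊0.45219/0.0833333⌋ = 5 → f; lat ⌊0.05189/0.0416667⌋ = 1 → b.
Extended square (30″×15″, digits 0–9): lon ⌊0.03553/0.00833333⌋ = 4; lat ⌊0.01022/0.00416667⌋ = 2.

GF26fb42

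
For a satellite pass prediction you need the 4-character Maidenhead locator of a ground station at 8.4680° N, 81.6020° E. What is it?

NJ08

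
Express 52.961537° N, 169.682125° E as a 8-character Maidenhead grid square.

RO42ux10

Add 180° to longitude and 90° to latitude: 349.68213, 142.96154.
Field: 349.68213/20 → 17 → R, 142.96154/10 → 14 → O; chars RO.
Square: 9.68213/2 → 4, 2.96154/1 → 2; chars 42.
Subsquare: 1.68213/0.0833333 → 20 → u, 0.96154/0.0416667 → 23 → x; chars ux.
Extended square: 0.01546/0.00833333 → 1, 0.00320/0.00416667 → 0; chars 10.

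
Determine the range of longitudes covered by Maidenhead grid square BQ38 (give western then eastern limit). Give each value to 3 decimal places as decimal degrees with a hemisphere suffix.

Field B=1, Q=16: +1·20° lon, +16·10° lat → SW at lon -160°, lat 70°.
Square 3, 8: +3·2° lon, +8·1° lat → SW at lon -154°, lat 78°.
Cell spans 2° lon × 1° lat.
west 154.000° W, east 152.000° W.

154.000° W, 152.000° W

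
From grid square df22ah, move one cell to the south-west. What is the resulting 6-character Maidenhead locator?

Longitude subsquare a = 0; −1 → -1, wraps to 23 = x, carry into square.
Longitude square 2; −1 → 1.
Latitude subsquare h = 7; −1 → 6 = g.

DF12xg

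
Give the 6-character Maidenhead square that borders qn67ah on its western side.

QN57xh

Longitude subsquare a = 0; −1 → -1, wraps to 23 = x, carry into square.
Longitude square 6; −1 → 5.
The latitude characters are unchanged.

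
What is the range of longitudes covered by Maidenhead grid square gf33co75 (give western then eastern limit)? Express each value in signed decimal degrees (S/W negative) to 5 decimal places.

-53.77500, -53.76667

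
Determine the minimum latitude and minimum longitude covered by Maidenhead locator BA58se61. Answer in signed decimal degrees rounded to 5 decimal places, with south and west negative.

-81.82917, -148.45000

Field B=1, A=0: +1·20° lon, +0·10° lat → SW at lon -160°, lat -90°.
Square 5, 8: +5·2° lon, +8·1° lat → SW at lon -150°, lat -82°.
Subsquare s=18, e=4: +18·0.0833333° lon, +4·0.0416667° lat → SW at lon -148.5°, lat -81.8333°.
Extended square 6, 1: +6·0.00833333° lon, +1·0.00416667° lat → SW at lon -148.45°, lat -81.8292°.
latitude -81.82917, longitude -148.45000.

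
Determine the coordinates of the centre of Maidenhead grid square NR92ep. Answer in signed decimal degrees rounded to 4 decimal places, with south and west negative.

82.6458, 98.3750

Field N=13, R=17: +13·20° lon, +17·10° lat → SW at lon 80°, lat 80°.
Square 9, 2: +9·2° lon, +2·1° lat → SW at lon 98°, lat 82°.
Subsquare e=4, p=15: +4·0.0833333° lon, +15·0.0416667° lat → SW at lon 98.3333°, lat 82.625°.
Cell spans 0.0833333° lon × 0.0416667° lat. Centre is SW corner plus half of each.
latitude 82.6458, longitude 98.3750.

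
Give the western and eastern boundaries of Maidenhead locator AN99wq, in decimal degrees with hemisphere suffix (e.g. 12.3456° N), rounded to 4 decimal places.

Field A=0, N=13: +0·20° lon, +13·10° lat → SW at lon -180°, lat 40°.
Square 9, 9: +9·2° lon, +9·1° lat → SW at lon -162°, lat 49°.
Subsquare w=22, q=16: +22·0.0833333° lon, +16·0.0416667° lat → SW at lon -160.167°, lat 49.6667°.
Cell spans 0.0833333° lon × 0.0416667° lat.
west 160.1667° W, east 160.0833° W.

160.1667° W, 160.0833° W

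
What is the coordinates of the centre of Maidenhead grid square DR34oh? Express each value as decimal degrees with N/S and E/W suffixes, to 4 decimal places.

Field D=3, R=17: +3·20° lon, +17·10° lat → SW at lon -120°, lat 80°.
Square 3, 4: +3·2° lon, +4·1° lat → SW at lon -114°, lat 84°.
Subsquare o=14, h=7: +14·0.0833333° lon, +7·0.0416667° lat → SW at lon -112.833°, lat 84.2917°.
Cell spans 0.0833333° lon × 0.0416667° lat. Centre is SW corner plus half of each.
latitude 84.3125° N, longitude 112.7917° W.

84.3125° N, 112.7917° W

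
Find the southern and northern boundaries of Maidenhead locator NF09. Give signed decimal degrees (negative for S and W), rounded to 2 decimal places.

Field N=13, F=5: +13·20° lon, +5·10° lat → SW at lon 80°, lat -40°.
Square 0, 9: +0·2° lon, +9·1° lat → SW at lon 80°, lat -31°.
Cell spans 2° lon × 1° lat.
south -31.00, north -30.00.

-31.00, -30.00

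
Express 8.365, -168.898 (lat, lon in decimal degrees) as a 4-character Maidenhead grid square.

AJ58

Add 180° to longitude and 90° to latitude: 11.10, 98.36.
Field (20°×10°, letters A–R): lon ⌊11.10/20⌋ = 0 → A; lat ⌊98.36/10⌋ = 9 → J.
Square (2°×1°, digits 0–9): lon ⌊11.10/2⌋ = 5; lat ⌊8.36/1⌋ = 8.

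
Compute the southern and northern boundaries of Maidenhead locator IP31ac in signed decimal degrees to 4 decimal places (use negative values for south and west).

61.0833, 61.1250

Field I=8, P=15: +8·20° lon, +15·10° lat → SW at lon -20°, lat 60°.
Square 3, 1: +3·2° lon, +1·1° lat → SW at lon -14°, lat 61°.
Subsquare a=0, c=2: +0·0.0833333° lon, +2·0.0416667° lat → SW at lon -14°, lat 61.0833°.
Cell spans 0.0833333° lon × 0.0416667° lat.
south 61.0833, north 61.1250.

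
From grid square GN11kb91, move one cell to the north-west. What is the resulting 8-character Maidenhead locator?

GN11kb82

Longitude extended square 9; −1 → 8.
Latitude extended square 1; +1 → 2.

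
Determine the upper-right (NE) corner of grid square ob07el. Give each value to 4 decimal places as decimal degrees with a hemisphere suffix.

Field O=14, B=1: +14·20° lon, +1·10° lat → SW at lon 100°, lat -80°.
Square 0, 7: +0·2° lon, +7·1° lat → SW at lon 100°, lat -73°.
Subsquare e=4, l=11: +4·0.0833333° lon, +11·0.0416667° lat → SW at lon 100.333°, lat -72.5417°.
Cell spans 0.0833333° lon × 0.0416667° lat. NE corner is SW corner plus one full cell.
latitude 72.5000° S, longitude 100.4167° E.

72.5000° S, 100.4167° E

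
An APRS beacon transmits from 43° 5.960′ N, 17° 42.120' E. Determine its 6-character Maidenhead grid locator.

Shift to the Maidenhead origin (180°W, 90°S): lon 197.7020, lat 133.0993.
Field: 197.7020/20 → 9 → J, 133.0993/10 → 13 → N; chars JN.
Square: 17.7020/2 → 8, 3.0993/1 → 3; chars 83.
Subsquare: 1.7020/0.0833333 → 20 → u, 0.0993/0.0416667 → 2 → c; chars uc.

JN83uc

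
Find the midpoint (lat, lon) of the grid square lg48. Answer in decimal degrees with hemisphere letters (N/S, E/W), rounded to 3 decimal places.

Field L=11, G=6: +11·20° lon, +6·10° lat → SW at lon 40°, lat -30°.
Square 4, 8: +4·2° lon, +8·1° lat → SW at lon 48°, lat -22°.
Cell spans 2° lon × 1° lat. Centre is SW corner plus half of each.
latitude 21.500° S, longitude 49.000° E.

21.500° S, 49.000° E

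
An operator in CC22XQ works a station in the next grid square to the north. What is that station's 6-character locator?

CC22xr

Latitude subsquare q = 16; +1 → 17 = r.
The longitude characters are unchanged.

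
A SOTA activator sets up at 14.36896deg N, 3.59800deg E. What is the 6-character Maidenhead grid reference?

JK14ti

Shift to the Maidenhead origin (180°W, 90°S): lon 183.5980, lat 104.3690.
Field: 183.5980/20 → 9 → J, 104.3690/10 → 10 → K; chars JK.
Square: 3.5980/2 → 1, 4.3690/1 → 4; chars 14.
Subsquare: 1.5980/0.0833333 → 19 → t, 0.3690/0.0416667 → 8 → i; chars ti.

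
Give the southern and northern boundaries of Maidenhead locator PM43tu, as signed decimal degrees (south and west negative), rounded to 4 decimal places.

33.8333, 33.8750

Field P=15, M=12: +15·20° lon, +12·10° lat → SW at lon 120°, lat 30°.
Square 4, 3: +4·2° lon, +3·1° lat → SW at lon 128°, lat 33°.
Subsquare t=19, u=20: +19·0.0833333° lon, +20·0.0416667° lat → SW at lon 129.583°, lat 33.8333°.
Cell spans 0.0833333° lon × 0.0416667° lat.
south 33.8333, north 33.8750.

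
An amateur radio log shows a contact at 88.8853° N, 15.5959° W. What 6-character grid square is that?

IR28ev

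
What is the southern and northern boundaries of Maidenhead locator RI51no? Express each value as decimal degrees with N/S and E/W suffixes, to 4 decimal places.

Field R=17, I=8: +17·20° lon, +8·10° lat → SW at lon 160°, lat -10°.
Square 5, 1: +5·2° lon, +1·1° lat → SW at lon 170°, lat -9°.
Subsquare n=13, o=14: +13·0.0833333° lon, +14·0.0416667° lat → SW at lon 171.083°, lat -8.41667°.
Cell spans 0.0833333° lon × 0.0416667° lat.
south 8.4167° S, north 8.3750° S.

8.4167° S, 8.3750° S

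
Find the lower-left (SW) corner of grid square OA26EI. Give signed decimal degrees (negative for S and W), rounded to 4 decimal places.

-83.6667, 104.3333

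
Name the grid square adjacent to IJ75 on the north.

IJ76

Latitude square 5; +1 → 6.
The longitude characters are unchanged.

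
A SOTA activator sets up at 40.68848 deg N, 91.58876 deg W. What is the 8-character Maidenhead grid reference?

EN40eq95

Add 180° to longitude and 90° to latitude: 88.41124, 130.68848.
Field: lon ⌊88.41124/20⌋ = 4 → E; lat ⌊130.68848/10⌋ = 13 → N.
Square: lon ⌊8.41124/2⌋ = 4; lat ⌊0.68848/1⌋ = 0.
Subsquare: lon ⌊0.41124/0.0833333⌋ = 4 → e; lat ⌊0.68848/0.0416667⌋ = 16 → q.
Extended square: lon ⌊0.07791/0.00833333⌋ = 9; lat ⌊0.02181/0.00416667⌋ = 5.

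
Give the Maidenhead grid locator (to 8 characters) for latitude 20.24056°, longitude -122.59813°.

CL80qf87

Offset from 180°W / 90°S: lon 57.40187°, lat 110.24056°.
Field: lon ⌊57.40187/20⌋ = 2 → C; lat ⌊110.24056/10⌋ = 11 → L.
Square: lon ⌊17.40187/2⌋ = 8; lat ⌊0.24056/1⌋ = 0.
Subsquare: lon ⌊1.40187/0.0833333⌋ = 16 → q; lat ⌊0.24056/0.0416667⌋ = 5 → f.
Extended square: lon ⌊0.06854/0.00833333⌋ = 8; lat ⌊0.03223/0.00416667⌋ = 7.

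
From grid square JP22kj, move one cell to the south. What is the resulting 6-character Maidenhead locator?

Latitude subsquare j = 9; −1 → 8 = i.
The longitude characters are unchanged.

JP22ki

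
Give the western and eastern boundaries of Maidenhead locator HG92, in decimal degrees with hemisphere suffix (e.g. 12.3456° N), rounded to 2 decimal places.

Field H=7, G=6: +7·20° lon, +6·10° lat → SW at lon -40°, lat -30°.
Square 9, 2: +9·2° lon, +2·1° lat → SW at lon -22°, lat -28°.
Cell spans 2° lon × 1° lat.
west 22.00° W, east 20.00° W.

22.00° W, 20.00° W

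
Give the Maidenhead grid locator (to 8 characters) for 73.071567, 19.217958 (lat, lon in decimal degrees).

Shift to the Maidenhead origin (180°W, 90°S): lon 199.21796, lat 163.07157.
Field: lon ⌊199.21796/20⌋ = 9 → J; lat ⌊163.07157/10⌋ = 16 → Q.
Square: lon ⌊19.21796/2⌋ = 9; lat ⌊3.07157/1⌋ = 3.
Subsquare: lon ⌊1.21796/0.0833333⌋ = 14 → o; lat ⌊0.07157/0.0416667⌋ = 1 → b.
Extended square: lon ⌊0.05129/0.00833333⌋ = 6; lat ⌊0.02990/0.00416667⌋ = 7.

JQ93ob67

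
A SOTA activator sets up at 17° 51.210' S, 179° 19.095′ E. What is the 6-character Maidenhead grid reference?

Shift to the Maidenhead origin (180°W, 90°S): lon 359.3183, lat 72.1465.
Field: 359.3183/20 → 17 → R, 72.1465/10 → 7 → H; chars RH.
Square: 19.3183/2 → 9, 2.1465/1 → 2; chars 92.
Subsquare: 1.3183/0.0833333 → 15 → p, 0.1465/0.0416667 → 3 → d; chars pd.

RH92pd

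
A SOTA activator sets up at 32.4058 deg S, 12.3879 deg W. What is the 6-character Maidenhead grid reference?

IF37to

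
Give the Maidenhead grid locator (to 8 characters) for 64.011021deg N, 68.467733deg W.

FP54sa32

Shift to the Maidenhead origin (180°W, 90°S): lon 111.53227, lat 154.01102.
Field: 111.53227/20 → 5 → F, 154.01102/10 → 15 → P; chars FP.
Square: 11.53227/2 → 5, 4.01102/1 → 4; chars 54.
Subsquare: 1.53227/0.0833333 → 18 → s, 0.01102/0.0416667 → 0 → a; chars sa.
Extended square: 0.03227/0.00833333 → 3, 0.01102/0.00416667 → 2; chars 32.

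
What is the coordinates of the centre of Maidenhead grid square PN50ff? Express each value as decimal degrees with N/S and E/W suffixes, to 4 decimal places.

40.2292° N, 130.4583° E

Field P=15, N=13: +15·20° lon, +13·10° lat → SW at lon 120°, lat 40°.
Square 5, 0: +5·2° lon, +0·1° lat → SW at lon 130°, lat 40°.
Subsquare f=5, f=5: +5·0.0833333° lon, +5·0.0416667° lat → SW at lon 130.417°, lat 40.2083°.
Cell spans 0.0833333° lon × 0.0416667° lat. Centre is SW corner plus half of each.
latitude 40.2292° N, longitude 130.4583° E.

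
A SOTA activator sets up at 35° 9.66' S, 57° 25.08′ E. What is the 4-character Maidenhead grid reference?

LF84

Shift to the Maidenhead origin (180°W, 90°S): lon 237.42, lat 54.84.
Field: 237.42/20 → 11 → L, 54.84/10 → 5 → F; chars LF.
Square: 17.42/2 → 8, 4.84/1 → 4; chars 84.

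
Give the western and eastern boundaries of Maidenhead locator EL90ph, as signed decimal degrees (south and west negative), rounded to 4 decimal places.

Field E=4, L=11: +4·20° lon, +11·10° lat → SW at lon -100°, lat 20°.
Square 9, 0: +9·2° lon, +0·1° lat → SW at lon -82°, lat 20°.
Subsquare p=15, h=7: +15·0.0833333° lon, +7·0.0416667° lat → SW at lon -80.75°, lat 20.2917°.
Cell spans 0.0833333° lon × 0.0416667° lat.
west -80.7500, east -80.6667.

-80.7500, -80.6667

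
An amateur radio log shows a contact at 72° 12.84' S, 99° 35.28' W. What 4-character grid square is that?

Shift to the Maidenhead origin (180°W, 90°S): lon 80.41, lat 17.79.
Field: 80.41/20 → 4 → E, 17.79/10 → 1 → B; chars EB.
Square: 0.41/2 → 0, 7.79/1 → 7; chars 07.

EB07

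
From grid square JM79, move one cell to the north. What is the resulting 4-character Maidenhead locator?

JN70

Latitude square 9; +1 → 10, wraps to 0, carry into field.
Latitude field M = 12; +1 → 13 = N.
The longitude characters are unchanged.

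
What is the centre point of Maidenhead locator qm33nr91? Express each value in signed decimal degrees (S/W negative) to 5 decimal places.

33.71458, 147.16250

Field Q=16, M=12: +16·20° lon, +12·10° lat → SW at lon 140°, lat 30°.
Square 3, 3: +3·2° lon, +3·1° lat → SW at lon 146°, lat 33°.
Subsquare n=13, r=17: +13·0.0833333° lon, +17·0.0416667° lat → SW at lon 147.083°, lat 33.7083°.
Extended square 9, 1: +9·0.00833333° lon, +1·0.00416667° lat → SW at lon 147.158°, lat 33.7125°.
Cell spans 0.00833333° lon × 0.00416667° lat. Centre is SW corner plus half of each.
latitude 33.71458, longitude 147.16250.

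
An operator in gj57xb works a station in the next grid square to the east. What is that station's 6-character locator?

GJ67ab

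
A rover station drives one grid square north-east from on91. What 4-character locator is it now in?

PN02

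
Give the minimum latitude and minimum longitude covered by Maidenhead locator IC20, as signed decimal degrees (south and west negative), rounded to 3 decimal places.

-70.000, -16.000

Field I=8, C=2: +8·20° lon, +2·10° lat → SW at lon -20°, lat -70°.
Square 2, 0: +2·2° lon, +0·1° lat → SW at lon -16°, lat -70°.
latitude -70.000, longitude -16.000.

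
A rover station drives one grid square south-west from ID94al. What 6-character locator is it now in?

ID84xk

Longitude subsquare a = 0; −1 → -1, wraps to 23 = x, carry into square.
Longitude square 9; −1 → 8.
Latitude subsquare l = 11; −1 → 10 = k.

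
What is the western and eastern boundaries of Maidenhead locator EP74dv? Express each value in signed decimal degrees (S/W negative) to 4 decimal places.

Field E=4, P=15: +4·20° lon, +15·10° lat → SW at lon -100°, lat 60°.
Square 7, 4: +7·2° lon, +4·1° lat → SW at lon -86°, lat 64°.
Subsquare d=3, v=21: +3·0.0833333° lon, +21·0.0416667° lat → SW at lon -85.75°, lat 64.875°.
Cell spans 0.0833333° lon × 0.0416667° lat.
west -85.7500, east -85.6667.

-85.7500, -85.6667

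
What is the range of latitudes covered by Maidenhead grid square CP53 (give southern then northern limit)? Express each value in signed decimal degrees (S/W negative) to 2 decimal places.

63.00, 64.00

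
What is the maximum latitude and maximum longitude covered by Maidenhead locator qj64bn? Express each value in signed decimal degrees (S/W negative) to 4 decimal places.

4.5833, 152.1667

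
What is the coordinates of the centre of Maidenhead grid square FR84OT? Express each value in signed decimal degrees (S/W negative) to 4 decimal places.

84.8125, -62.7917

Field F=5, R=17: +5·20° lon, +17·10° lat → SW at lon -80°, lat 80°.
Square 8, 4: +8·2° lon, +4·1° lat → SW at lon -64°, lat 84°.
Subsquare o=14, t=19: +14·0.0833333° lon, +19·0.0416667° lat → SW at lon -62.8333°, lat 84.7917°.
Cell spans 0.0833333° lon × 0.0416667° lat. Centre is SW corner plus half of each.
latitude 84.8125, longitude -62.7917.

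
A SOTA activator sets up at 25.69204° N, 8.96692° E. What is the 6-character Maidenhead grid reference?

Shift to the Maidenhead origin (180°W, 90°S): lon 188.9669, lat 115.6920.
Field: 188.9669/20 → 9 → J, 115.6920/10 → 11 → L; chars JL.
Square: 8.9669/2 → 4, 5.6920/1 → 5; chars 45.
Subsquare: 0.9669/0.0833333 → 11 → l, 0.6920/0.0416667 → 16 → q; chars lq.

JL45lq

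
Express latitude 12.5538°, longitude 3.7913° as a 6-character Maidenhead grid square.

JK12vn

Offset from 180°W / 90°S: lon 183.7913°, lat 102.5538°.
Field: lon ⌊183.7913/20⌋ = 9 → J; lat ⌊102.5538/10⌋ = 10 → K.
Square: lon ⌊3.7913/2⌋ = 1; lat ⌊2.5538/1⌋ = 2.
Subsquare: lon ⌊1.7913/0.0833333⌋ = 21 → v; lat ⌊0.5538/0.0416667⌋ = 13 → n.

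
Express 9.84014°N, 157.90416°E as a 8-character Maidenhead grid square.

QJ89wu81

Shift to the Maidenhead origin (180°W, 90°S): lon 337.90416, lat 99.84014.
Field: lon ⌊337.90416/20⌋ = 16 → Q; lat ⌊99.84014/10⌋ = 9 → J.
Square: lon ⌊17.90416/2⌋ = 8; lat ⌊9.84014/1⌋ = 9.
Subsquare: lon ⌊1.90416/0.0833333⌋ = 22 → w; lat ⌊0.84014/0.0416667⌋ = 20 → u.
Extended square: lon ⌊0.07083/0.00833333⌋ = 8; lat ⌊0.00681/0.00416667⌋ = 1.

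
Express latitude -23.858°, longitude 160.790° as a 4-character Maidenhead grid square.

RG06

Add 180° to longitude and 90° to latitude: 340.79, 66.14.
Field: lon ⌊340.79/20⌋ = 17 → R; lat ⌊66.14/10⌋ = 6 → G.
Square: lon ⌊0.79/2⌋ = 0; lat ⌊6.14/1⌋ = 6.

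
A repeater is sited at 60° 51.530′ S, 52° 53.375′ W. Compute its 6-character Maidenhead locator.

GC39nd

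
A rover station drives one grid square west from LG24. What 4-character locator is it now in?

LG14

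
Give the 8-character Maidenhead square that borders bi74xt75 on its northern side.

Latitude extended square 5; +1 → 6.
The longitude characters are unchanged.

BI74xt76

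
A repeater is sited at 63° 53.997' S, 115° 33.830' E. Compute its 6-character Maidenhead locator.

OC76sc

Shift to the Maidenhead origin (180°W, 90°S): lon 295.5638, lat 26.1001.
Field (20°×10°, letters A–R): lon ⌊295.5638/20⌋ = 14 → O; lat ⌊26.1001/10⌋ = 2 → C.
Square (2°×1°, digits 0–9): lon ⌊15.5638/2⌋ = 7; lat ⌊6.1001/1⌋ = 6.
Subsquare (5′×2.5′, letters a–x): lon ⌊1.5638/0.0833333⌋ = 18 → s; lat ⌊0.1001/0.0416667⌋ = 2 → c.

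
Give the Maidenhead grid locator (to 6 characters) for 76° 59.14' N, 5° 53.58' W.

IQ76bx

Add 180° to longitude and 90° to latitude: 174.1070, 166.9857.
Field: 174.1070/20 → 8 → I, 166.9857/10 → 16 → Q; chars IQ.
Square: 14.1070/2 → 7, 6.9857/1 → 6; chars 76.
Subsquare: 0.1070/0.0833333 → 1 → b, 0.9857/0.0416667 → 23 → x; chars bx.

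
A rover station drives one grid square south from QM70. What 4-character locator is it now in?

QL79

Latitude square 0; −1 → -1, wraps to 9, carry into field.
Latitude field M = 12; −1 → 11 = L.
The longitude characters are unchanged.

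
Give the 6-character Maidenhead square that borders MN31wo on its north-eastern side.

MN31xp

Longitude subsquare w = 22; +1 → 23 = x.
Latitude subsquare o = 14; +1 → 15 = p.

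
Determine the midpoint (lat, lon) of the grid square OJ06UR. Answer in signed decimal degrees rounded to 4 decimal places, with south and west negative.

Field O=14, J=9: +14·20° lon, +9·10° lat → SW at lon 100°, lat 0°.
Square 0, 6: +0·2° lon, +6·1° lat → SW at lon 100°, lat 6°.
Subsquare u=20, r=17: +20·0.0833333° lon, +17·0.0416667° lat → SW at lon 101.667°, lat 6.70833°.
Cell spans 0.0833333° lon × 0.0416667° lat. Centre is SW corner plus half of each.
latitude 6.7292, longitude 101.7083.

6.7292, 101.7083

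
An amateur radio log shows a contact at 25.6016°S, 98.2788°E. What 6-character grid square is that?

Shift to the Maidenhead origin (180°W, 90°S): lon 278.2788, lat 64.3984.
Field (20°×10°, letters A–R): 278.2788/20 → 13 → N, 64.3984/10 → 6 → G; chars NG.
Square (2°×1°, digits 0–9): 18.2788/2 → 9, 4.3984/1 → 4; chars 94.
Subsquare (5′×2.5′, letters a–x): 0.2788/0.0833333 → 3 → d, 0.3984/0.0416667 → 9 → j; chars dj.

NG94dj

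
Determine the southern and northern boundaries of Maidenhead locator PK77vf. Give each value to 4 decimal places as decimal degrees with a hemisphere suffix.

Field P=15, K=10: +15·20° lon, +10·10° lat → SW at lon 120°, lat 10°.
Square 7, 7: +7·2° lon, +7·1° lat → SW at lon 134°, lat 17°.
Subsquare v=21, f=5: +21·0.0833333° lon, +5·0.0416667° lat → SW at lon 135.75°, lat 17.2083°.
Cell spans 0.0833333° lon × 0.0416667° lat.
south 17.2083° N, north 17.2500° N.

17.2083° N, 17.2500° N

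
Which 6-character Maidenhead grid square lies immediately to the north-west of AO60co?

AO60bp

Longitude subsquare c = 2; −1 → 1 = b.
Latitude subsquare o = 14; +1 → 15 = p.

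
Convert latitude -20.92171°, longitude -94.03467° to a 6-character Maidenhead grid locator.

Shift to the Maidenhead origin (180°W, 90°S): lon 85.9653, lat 69.0783.
Field: lon ⌊85.9653/20⌋ = 4 → E; lat ⌊69.0783/10⌋ = 6 → G.
Square: lon ⌊5.9653/2⌋ = 2; lat ⌊9.0783/1⌋ = 9.
Subsquare: lon ⌊1.9653/0.0833333⌋ = 23 → x; lat ⌊0.0783/0.0416667⌋ = 1 → b.

EG29xb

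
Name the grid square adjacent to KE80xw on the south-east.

KE90av

Longitude subsquare x = 23; +1 → 24, wraps to 0 = a, carry into square.
Longitude square 8; +1 → 9.
Latitude subsquare w = 22; −1 → 21 = v.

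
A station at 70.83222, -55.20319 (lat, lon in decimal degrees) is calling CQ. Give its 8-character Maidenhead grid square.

Shift to the Maidenhead origin (180°W, 90°S): lon 124.79681, lat 160.83222.
Field (20°×10°, letters A–R): lon ⌊124.79681/20⌋ = 6 → G; lat ⌊160.83222/10⌋ = 16 → Q.
Square (2°×1°, digits 0–9): lon ⌊4.79681/2⌋ = 2; lat ⌊0.83222/1⌋ = 0.
Subsquare (5′×2.5′, letters a–x): lon ⌊0.79681/0.0833333⌋ = 9 → j; lat ⌊0.83222/0.0416667⌋ = 19 → t.
Extended square (30″×15″, digits 0–9): lon ⌊0.04681/0.00833333⌋ = 5; lat ⌊0.04055/0.00416667⌋ = 9.

GQ20jt59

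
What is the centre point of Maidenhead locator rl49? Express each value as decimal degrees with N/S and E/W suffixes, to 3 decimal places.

Field R=17, L=11: +17·20° lon, +11·10° lat → SW at lon 160°, lat 20°.
Square 4, 9: +4·2° lon, +9·1° lat → SW at lon 168°, lat 29°.
Cell spans 2° lon × 1° lat. Centre is SW corner plus half of each.
latitude 29.500° N, longitude 169.000° E.

29.500° N, 169.000° E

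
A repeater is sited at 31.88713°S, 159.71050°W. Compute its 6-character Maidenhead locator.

Offset from 180°W / 90°S: lon 20.2895°, lat 58.1129°.
Field: lon ⌊20.2895/20⌋ = 1 → B; lat ⌊58.1129/10⌋ = 5 → F.
Square: lon ⌊0.2895/2⌋ = 0; lat ⌊8.1129/1⌋ = 8.
Subsquare: lon ⌊0.2895/0.0833333⌋ = 3 → d; lat ⌊0.1129/0.0416667⌋ = 2 → c.

BF08dc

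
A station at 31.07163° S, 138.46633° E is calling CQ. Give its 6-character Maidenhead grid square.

Shift to the Maidenhead origin (180°W, 90°S): lon 318.4663, lat 58.9284.
Field (20°×10°, letters A–R): 318.4663/20 → 15 → P, 58.9284/10 → 5 → F; chars PF.
Square (2°×1°, digits 0–9): 18.4663/2 → 9, 8.9284/1 → 8; chars 98.
Subsquare (5′×2.5′, letters a–x): 0.4663/0.0833333 → 5 → f, 0.9284/0.0416667 → 22 → w; chars fw.

PF98fw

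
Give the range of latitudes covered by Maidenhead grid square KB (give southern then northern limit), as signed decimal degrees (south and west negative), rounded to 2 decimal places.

-80.00, -70.00

Field K=10, B=1: +10·20° lon, +1·10° lat → SW at lon 20°, lat -80°.
Cell spans 20° lon × 10° lat.
south -80.00, north -70.00.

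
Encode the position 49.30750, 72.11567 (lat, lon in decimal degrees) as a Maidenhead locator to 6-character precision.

MN69bh

Add 180° to longitude and 90° to latitude: 252.1157, 139.3075.
Field: 252.1157/20 → 12 → M, 139.3075/10 → 13 → N; chars MN.
Square: 12.1157/2 → 6, 9.3075/1 → 9; chars 69.
Subsquare: 0.1157/0.0833333 → 1 → b, 0.3075/0.0416667 → 7 → h; chars bh.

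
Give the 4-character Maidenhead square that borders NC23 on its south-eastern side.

NC32

Longitude square 2; +1 → 3.
Latitude square 3; −1 → 2.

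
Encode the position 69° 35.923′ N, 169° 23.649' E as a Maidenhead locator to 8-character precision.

RP49qo73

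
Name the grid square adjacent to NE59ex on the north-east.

NF50fa

Longitude subsquare e = 4; +1 → 5 = f.
Latitude subsquare x = 23; +1 → 24, wraps to 0 = a, carry into square.
Latitude square 9; +1 → 10, wraps to 0, carry into field.
Latitude field E = 4; +1 → 5 = F.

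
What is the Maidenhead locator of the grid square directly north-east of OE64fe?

OE64gf

Longitude subsquare f = 5; +1 → 6 = g.
Latitude subsquare e = 4; +1 → 5 = f.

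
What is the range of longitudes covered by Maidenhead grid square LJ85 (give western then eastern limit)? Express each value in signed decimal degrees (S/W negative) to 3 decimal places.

Field L=11, J=9: +11·20° lon, +9·10° lat → SW at lon 40°, lat 0°.
Square 8, 5: +8·2° lon, +5·1° lat → SW at lon 56°, lat 5°.
Cell spans 2° lon × 1° lat.
west 56.000, east 58.000.

56.000, 58.000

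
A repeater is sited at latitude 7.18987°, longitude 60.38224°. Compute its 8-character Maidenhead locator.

MJ07ee55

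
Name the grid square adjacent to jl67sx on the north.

JL68sa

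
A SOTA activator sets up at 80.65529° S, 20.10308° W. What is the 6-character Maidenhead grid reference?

Add 180° to longitude and 90° to latitude: 159.8969, 9.3447.
Field: 159.8969/20 → 7 → H, 9.3447/10 → 0 → A; chars HA.
Square: 19.8969/2 → 9, 9.3447/1 → 9; chars 99.
Subsquare: 1.8969/0.0833333 → 22 → w, 0.3447/0.0416667 → 8 → i; chars wi.

HA99wi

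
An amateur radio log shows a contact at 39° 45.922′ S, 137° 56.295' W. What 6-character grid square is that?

Shift to the Maidenhead origin (180°W, 90°S): lon 42.0617, lat 50.2346.
Field: 42.0617/20 → 2 → C, 50.2346/10 → 5 → F; chars CF.
Square: 2.0617/2 → 1, 0.2346/1 → 0; chars 10.
Subsquare: 0.0617/0.0833333 → 0 → a, 0.2346/0.0416667 → 5 → f; chars af.

CF10af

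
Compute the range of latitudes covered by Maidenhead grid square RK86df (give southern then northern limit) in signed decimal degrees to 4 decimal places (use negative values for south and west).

16.2083, 16.2500

Field R=17, K=10: +17·20° lon, +10·10° lat → SW at lon 160°, lat 10°.
Square 8, 6: +8·2° lon, +6·1° lat → SW at lon 176°, lat 16°.
Subsquare d=3, f=5: +3·0.0833333° lon, +5·0.0416667° lat → SW at lon 176.25°, lat 16.2083°.
Cell spans 0.0833333° lon × 0.0416667° lat.
south 16.2083, north 16.2500.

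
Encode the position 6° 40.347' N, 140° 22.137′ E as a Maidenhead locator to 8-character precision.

QJ06eq41

Shift to the Maidenhead origin (180°W, 90°S): lon 320.36895, lat 96.67245.
Field: lon ⌊320.36895/20⌋ = 16 → Q; lat ⌊96.67245/10⌋ = 9 → J.
Square: lon ⌊0.36895/2⌋ = 0; lat ⌊6.67245/1⌋ = 6.
Subsquare: lon ⌊0.36895/0.0833333⌋ = 4 → e; lat ⌊0.67245/0.0416667⌋ = 16 → q.
Extended square: lon ⌊0.03562/0.00833333⌋ = 4; lat ⌊0.00578/0.00416667⌋ = 1.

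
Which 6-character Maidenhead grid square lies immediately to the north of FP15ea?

FP15eb

Latitude subsquare a = 0; +1 → 1 = b.
The longitude characters are unchanged.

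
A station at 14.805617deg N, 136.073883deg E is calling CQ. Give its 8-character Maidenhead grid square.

PK84at83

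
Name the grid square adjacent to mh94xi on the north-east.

NH04aj

Longitude subsquare x = 23; +1 → 24, wraps to 0 = a, carry into square.
Longitude square 9; +1 → 10, wraps to 0, carry into field.
Longitude field M = 12; +1 → 13 = N.
Latitude subsquare i = 8; +1 → 9 = j.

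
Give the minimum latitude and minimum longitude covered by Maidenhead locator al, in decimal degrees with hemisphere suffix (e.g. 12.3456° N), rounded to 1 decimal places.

Field A=0, L=11: +0·20° lon, +11·10° lat → SW at lon -180°, lat 20°.
latitude 20.0° N, longitude 180.0° W.

20.0° N, 180.0° W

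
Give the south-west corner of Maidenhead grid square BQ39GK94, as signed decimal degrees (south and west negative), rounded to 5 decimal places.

Field B=1, Q=16: +1·20° lon, +16·10° lat → SW at lon -160°, lat 70°.
Square 3, 9: +3·2° lon, +9·1° lat → SW at lon -154°, lat 79°.
Subsquare g=6, k=10: +6·0.0833333° lon, +10·0.0416667° lat → SW at lon -153.5°, lat 79.4167°.
Extended square 9, 4: +9·0.00833333° lon, +4·0.00416667° lat → SW at lon -153.425°, lat 79.4333°.
latitude 79.43333, longitude -153.42500.

79.43333, -153.42500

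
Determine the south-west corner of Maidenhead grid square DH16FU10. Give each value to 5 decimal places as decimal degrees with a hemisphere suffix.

13.16667° S, 117.57500° W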